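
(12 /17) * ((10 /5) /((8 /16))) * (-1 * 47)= -2256 /17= -132.71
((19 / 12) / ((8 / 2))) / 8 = 0.05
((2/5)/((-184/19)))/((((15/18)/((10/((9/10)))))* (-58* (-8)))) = -19/16008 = -0.00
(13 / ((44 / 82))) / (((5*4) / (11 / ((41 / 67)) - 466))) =-238797 / 440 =-542.72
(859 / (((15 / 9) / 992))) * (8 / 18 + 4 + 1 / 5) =178094752 / 75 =2374596.69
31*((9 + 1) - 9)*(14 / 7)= 62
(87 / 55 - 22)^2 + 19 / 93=117342472 / 281325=417.11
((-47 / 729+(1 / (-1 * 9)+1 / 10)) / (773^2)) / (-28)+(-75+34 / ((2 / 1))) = -7074121929289 / 121967619480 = -58.00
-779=-779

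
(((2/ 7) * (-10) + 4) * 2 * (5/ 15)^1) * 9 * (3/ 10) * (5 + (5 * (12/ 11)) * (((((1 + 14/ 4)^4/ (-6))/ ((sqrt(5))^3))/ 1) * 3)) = 72/ 7-177147 * sqrt(5)/ 1925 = -195.49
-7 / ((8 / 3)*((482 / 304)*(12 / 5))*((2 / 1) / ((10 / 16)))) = -3325 / 15424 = -0.22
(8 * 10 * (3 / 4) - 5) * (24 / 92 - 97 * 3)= -367785 / 23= -15990.65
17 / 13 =1.31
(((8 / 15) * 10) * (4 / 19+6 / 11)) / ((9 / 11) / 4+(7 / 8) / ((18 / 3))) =40448 / 3515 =11.51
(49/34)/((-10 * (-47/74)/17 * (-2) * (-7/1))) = 0.28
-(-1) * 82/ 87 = 82/ 87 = 0.94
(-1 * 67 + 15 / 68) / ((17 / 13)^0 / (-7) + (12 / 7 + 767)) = -0.09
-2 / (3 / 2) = -4 / 3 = -1.33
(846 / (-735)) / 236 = -141 / 28910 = -0.00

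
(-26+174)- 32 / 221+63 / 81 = 295631 / 1989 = 148.63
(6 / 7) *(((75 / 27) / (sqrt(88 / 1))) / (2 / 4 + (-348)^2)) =0.00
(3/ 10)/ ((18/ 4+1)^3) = 12/ 6655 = 0.00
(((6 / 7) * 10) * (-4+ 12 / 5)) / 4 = -24 / 7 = -3.43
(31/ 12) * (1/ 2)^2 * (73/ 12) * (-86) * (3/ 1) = -97309/ 96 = -1013.64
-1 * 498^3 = -123505992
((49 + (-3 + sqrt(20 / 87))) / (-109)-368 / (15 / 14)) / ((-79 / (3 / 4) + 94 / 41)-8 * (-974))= -11526289 / 257714695-41 * sqrt(435) / 1494745231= -0.04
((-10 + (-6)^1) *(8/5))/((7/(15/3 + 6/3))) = -128/5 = -25.60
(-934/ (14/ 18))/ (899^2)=-8406/ 5657407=-0.00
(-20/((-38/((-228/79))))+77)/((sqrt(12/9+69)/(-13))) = -77519 * sqrt(633)/16669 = -117.00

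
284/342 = 142/171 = 0.83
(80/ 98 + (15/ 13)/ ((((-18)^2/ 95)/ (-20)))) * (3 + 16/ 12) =-25.78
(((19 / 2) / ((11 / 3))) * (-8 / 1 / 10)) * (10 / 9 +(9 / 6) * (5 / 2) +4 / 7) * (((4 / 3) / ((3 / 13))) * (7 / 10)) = -338143 / 7425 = -45.54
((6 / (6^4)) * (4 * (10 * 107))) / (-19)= -535 / 513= -1.04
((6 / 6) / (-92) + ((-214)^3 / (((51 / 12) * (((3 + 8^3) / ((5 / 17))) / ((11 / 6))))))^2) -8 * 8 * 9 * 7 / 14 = 4276558046062544711 / 733669511292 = 5828997.91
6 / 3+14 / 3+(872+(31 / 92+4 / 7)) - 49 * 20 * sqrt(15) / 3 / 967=1699339 / 1932 - 980 * sqrt(15) / 2901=878.27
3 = 3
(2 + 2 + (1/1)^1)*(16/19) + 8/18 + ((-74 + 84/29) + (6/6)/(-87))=-329575/4959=-66.46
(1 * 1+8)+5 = 14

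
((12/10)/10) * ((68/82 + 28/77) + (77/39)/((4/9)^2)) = 3148599/2345200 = 1.34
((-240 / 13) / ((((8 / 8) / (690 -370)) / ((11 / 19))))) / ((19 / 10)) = -8448000 / 4693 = -1800.13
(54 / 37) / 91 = 54 / 3367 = 0.02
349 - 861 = -512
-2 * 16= -32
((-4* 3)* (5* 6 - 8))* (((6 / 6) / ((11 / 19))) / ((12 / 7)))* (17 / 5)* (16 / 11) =-72352 / 55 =-1315.49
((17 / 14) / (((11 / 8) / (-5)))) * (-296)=1307.01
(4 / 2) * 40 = 80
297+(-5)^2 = 322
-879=-879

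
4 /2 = 2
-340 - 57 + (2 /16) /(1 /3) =-3173 /8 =-396.62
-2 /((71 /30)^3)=-54000 /357911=-0.15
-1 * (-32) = 32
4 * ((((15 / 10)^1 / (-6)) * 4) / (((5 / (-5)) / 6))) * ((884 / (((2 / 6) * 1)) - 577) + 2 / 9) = 149416 / 3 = 49805.33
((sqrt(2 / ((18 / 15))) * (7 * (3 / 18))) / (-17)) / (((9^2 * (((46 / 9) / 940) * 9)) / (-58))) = 95410 * sqrt(15) / 285039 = 1.30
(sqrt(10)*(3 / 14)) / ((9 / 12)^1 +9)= 2*sqrt(10) / 91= 0.07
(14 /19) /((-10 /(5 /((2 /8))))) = -28 /19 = -1.47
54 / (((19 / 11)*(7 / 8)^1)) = 4752 / 133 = 35.73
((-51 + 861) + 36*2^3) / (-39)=-366 / 13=-28.15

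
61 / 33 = 1.85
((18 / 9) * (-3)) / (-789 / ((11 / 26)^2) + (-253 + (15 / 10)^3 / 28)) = 162624 / 126327581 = 0.00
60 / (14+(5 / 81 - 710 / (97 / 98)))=-471420 / 5525497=-0.09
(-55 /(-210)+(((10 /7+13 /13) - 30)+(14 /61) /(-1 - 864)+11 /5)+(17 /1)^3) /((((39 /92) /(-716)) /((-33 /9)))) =3924462779385368 /129643605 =30271163.62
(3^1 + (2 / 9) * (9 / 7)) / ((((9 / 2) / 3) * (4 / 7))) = 23 / 6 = 3.83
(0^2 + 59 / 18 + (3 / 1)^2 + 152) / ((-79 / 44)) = -65054 / 711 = -91.50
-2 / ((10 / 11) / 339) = -3729 / 5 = -745.80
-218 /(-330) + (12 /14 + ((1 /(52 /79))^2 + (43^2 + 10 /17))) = 98403386099 /53093040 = 1853.41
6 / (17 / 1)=6 / 17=0.35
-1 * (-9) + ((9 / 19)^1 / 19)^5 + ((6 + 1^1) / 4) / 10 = 2250101318974927 / 245242650312040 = 9.18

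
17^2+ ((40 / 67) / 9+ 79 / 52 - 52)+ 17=8014141 / 31356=255.59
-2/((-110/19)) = 19/55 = 0.35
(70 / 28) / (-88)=-5 / 176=-0.03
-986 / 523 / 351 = -986 / 183573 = -0.01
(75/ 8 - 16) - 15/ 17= -1021/ 136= -7.51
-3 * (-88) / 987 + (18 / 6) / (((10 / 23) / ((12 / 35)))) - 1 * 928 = -1087306 / 1175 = -925.37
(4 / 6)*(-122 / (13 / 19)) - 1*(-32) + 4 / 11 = -37112 / 429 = -86.51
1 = 1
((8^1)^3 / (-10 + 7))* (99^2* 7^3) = -573737472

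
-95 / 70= -19 / 14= -1.36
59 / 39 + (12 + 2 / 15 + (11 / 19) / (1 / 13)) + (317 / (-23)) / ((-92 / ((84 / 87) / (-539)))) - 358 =-491382040869 / 1458852395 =-336.83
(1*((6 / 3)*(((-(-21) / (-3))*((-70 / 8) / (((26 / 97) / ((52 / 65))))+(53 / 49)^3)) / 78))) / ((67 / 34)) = 430739591 / 190305661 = 2.26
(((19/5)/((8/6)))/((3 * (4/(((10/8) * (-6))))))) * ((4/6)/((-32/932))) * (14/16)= 30989/1024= 30.26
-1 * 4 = -4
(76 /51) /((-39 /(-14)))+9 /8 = 26413 /15912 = 1.66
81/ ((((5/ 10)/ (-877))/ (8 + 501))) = -72315666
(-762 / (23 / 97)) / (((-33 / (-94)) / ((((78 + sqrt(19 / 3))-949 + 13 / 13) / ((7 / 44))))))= 8059582560 / 161-9263888 *sqrt(57) / 483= 49914713.99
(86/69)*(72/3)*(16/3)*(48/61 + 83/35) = 74226944/147315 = 503.87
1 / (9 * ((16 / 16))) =0.11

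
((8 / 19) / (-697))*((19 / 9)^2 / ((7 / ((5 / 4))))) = -0.00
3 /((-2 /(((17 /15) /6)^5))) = -1419857 /3936600000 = -0.00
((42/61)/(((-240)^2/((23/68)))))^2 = 0.00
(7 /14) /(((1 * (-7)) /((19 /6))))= -19 /84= -0.23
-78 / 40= -39 / 20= -1.95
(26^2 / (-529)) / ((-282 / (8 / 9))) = 2704 / 671301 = 0.00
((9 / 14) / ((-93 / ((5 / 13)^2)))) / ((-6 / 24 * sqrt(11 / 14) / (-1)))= -150 * sqrt(154) / 403403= -0.00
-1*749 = -749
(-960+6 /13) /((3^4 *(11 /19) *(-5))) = 266 /65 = 4.09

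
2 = 2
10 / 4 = 2.50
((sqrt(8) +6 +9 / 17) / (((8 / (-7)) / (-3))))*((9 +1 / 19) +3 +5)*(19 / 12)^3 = 22743*sqrt(2) / 64 +2524473 / 2176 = 1662.70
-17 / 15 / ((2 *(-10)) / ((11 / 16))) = 187 / 4800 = 0.04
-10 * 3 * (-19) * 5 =2850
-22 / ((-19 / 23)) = 506 / 19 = 26.63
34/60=17/30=0.57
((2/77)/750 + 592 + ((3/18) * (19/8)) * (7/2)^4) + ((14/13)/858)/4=813760257139/1249248000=651.40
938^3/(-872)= -103161709/109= -946437.70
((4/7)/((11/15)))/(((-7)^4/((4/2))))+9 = 1664013/184877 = 9.00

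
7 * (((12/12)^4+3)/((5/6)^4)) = 36288/625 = 58.06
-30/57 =-10/19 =-0.53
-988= -988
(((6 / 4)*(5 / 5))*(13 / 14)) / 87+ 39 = 39.02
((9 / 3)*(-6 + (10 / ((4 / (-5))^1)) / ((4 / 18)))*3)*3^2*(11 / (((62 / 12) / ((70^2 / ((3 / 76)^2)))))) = -1046523693600 / 31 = -33758828825.81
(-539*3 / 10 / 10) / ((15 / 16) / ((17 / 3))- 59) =109956 / 400075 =0.27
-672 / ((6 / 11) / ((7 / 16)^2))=-3773 / 16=-235.81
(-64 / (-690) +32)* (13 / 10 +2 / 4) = 33216 / 575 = 57.77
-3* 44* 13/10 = -858/5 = -171.60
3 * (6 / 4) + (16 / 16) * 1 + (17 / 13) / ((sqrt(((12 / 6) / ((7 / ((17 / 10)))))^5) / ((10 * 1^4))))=11 / 2 + 12250 * sqrt(595) / 3757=85.03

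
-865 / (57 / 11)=-9515 / 57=-166.93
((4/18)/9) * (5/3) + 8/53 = 2474/12879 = 0.19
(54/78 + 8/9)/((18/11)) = 2035/2106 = 0.97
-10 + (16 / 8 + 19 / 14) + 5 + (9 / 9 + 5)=4.36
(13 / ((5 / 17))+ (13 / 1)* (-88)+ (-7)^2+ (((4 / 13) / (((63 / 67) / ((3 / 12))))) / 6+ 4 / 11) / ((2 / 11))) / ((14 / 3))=-51534347 / 229320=-224.73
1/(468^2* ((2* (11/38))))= 19/2409264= 0.00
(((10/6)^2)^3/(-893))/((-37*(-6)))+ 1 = 144505709/144521334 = 1.00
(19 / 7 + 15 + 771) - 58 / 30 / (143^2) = 1693483732 / 2147145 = 788.71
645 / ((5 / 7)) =903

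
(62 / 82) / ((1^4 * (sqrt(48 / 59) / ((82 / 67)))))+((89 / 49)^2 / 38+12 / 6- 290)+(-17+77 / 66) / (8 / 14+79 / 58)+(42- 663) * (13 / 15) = -833.28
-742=-742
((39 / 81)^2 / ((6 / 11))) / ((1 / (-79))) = -146861 / 4374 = -33.58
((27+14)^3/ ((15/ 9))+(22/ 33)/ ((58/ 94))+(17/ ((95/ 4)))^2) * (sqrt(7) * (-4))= -129881113372 * sqrt(7)/ 785175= -437651.64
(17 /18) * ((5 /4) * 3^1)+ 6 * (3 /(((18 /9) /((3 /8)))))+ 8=179 /12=14.92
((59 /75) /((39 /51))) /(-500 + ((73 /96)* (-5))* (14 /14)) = -1888 /924625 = -0.00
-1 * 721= -721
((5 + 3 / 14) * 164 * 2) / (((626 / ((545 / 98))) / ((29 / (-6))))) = -47304365 / 644154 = -73.44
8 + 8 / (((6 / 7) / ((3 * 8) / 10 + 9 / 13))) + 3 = 2591 / 65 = 39.86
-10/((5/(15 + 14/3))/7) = -826/3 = -275.33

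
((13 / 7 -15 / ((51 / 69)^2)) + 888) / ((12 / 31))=13520929 / 6069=2227.87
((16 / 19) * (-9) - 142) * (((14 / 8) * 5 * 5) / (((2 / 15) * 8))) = -3730125 / 608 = -6135.07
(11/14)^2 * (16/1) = 484/49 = 9.88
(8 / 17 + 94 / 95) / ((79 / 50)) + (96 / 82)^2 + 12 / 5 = 1006874664 / 214470385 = 4.69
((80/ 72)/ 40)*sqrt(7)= sqrt(7)/ 36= 0.07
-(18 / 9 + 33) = -35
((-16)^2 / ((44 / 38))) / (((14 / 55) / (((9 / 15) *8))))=29184 / 7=4169.14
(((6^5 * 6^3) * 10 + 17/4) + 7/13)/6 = 291133523/104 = 2799360.80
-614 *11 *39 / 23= -263406 / 23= -11452.43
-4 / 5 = -0.80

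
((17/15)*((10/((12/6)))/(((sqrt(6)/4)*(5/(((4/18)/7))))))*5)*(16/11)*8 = 8704*sqrt(6)/6237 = 3.42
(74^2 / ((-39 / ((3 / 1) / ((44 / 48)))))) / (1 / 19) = -1248528 / 143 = -8730.97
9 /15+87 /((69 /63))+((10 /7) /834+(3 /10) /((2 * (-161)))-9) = 95382293 /1342740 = 71.04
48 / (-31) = -48 / 31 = -1.55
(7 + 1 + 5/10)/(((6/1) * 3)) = 17/36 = 0.47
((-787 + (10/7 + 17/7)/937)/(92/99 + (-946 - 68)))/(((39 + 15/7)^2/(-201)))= -13315136527/144346334208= -0.09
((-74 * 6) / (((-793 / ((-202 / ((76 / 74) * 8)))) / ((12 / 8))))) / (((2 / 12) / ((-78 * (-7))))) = -78398523 / 1159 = -67643.25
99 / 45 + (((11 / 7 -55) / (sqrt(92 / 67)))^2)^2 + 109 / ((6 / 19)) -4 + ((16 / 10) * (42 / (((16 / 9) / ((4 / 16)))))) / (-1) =65876547614051 / 15241548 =4322169.09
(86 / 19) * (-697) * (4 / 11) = -239768 / 209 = -1147.22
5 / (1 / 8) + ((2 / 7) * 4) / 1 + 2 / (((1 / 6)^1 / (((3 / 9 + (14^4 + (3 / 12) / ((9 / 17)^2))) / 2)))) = 87145819 / 378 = 230544.49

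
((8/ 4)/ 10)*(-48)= -48/ 5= -9.60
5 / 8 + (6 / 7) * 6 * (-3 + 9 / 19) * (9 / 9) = -13159 / 1064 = -12.37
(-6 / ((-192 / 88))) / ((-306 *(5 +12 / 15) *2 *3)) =-55 / 212976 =-0.00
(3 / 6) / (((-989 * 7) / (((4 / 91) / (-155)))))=0.00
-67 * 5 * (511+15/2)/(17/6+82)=-1042185/509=-2047.51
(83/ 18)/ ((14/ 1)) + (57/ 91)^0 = 335/ 252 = 1.33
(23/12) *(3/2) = 23/8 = 2.88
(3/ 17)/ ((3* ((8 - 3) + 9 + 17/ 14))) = 14/ 3621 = 0.00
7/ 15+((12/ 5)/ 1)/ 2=5/ 3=1.67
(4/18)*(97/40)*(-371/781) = -35987/140580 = -0.26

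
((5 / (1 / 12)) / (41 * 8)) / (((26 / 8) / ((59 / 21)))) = 590 / 3731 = 0.16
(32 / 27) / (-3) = -32 / 81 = -0.40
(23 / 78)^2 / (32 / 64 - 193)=-529 / 1171170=-0.00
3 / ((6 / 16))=8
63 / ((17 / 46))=2898 / 17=170.47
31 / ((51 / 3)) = 31 / 17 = 1.82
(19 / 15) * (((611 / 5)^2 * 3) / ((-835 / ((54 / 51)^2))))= -76.19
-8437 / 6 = -1406.17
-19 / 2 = -9.50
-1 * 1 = -1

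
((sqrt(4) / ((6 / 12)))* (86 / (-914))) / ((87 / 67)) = -11524 / 39759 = -0.29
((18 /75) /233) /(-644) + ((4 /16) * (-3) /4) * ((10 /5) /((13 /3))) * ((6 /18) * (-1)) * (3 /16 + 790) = 35570761929 /1560540800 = 22.79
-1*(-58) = 58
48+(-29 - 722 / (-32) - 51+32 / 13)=-1451 / 208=-6.98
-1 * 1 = -1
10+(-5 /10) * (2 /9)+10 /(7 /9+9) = 4321 /396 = 10.91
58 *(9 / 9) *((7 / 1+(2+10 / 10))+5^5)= 181830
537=537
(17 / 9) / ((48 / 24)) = 17 / 18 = 0.94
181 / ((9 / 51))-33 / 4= 12209 / 12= 1017.42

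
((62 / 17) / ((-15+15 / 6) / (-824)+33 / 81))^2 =7610712597504 / 102176761801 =74.49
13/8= 1.62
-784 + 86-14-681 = -1393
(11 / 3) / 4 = 11 / 12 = 0.92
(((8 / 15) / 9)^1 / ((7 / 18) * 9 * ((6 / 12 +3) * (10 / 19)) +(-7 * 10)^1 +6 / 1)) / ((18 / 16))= -2432 / 2657205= -0.00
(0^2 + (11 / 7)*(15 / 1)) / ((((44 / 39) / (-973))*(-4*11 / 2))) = 81315 / 88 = 924.03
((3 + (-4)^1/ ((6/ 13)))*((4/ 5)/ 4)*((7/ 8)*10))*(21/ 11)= -833/ 44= -18.93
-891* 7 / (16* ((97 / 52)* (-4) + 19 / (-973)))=78891813 / 1514048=52.11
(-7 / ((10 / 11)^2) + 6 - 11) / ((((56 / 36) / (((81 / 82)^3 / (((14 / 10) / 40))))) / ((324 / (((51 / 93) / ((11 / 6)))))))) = -258301.39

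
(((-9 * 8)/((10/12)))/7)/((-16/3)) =81/35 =2.31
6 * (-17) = -102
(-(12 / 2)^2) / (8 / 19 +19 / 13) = -2964 / 155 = -19.12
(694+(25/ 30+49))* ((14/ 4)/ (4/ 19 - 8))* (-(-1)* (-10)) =2967895/ 888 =3342.22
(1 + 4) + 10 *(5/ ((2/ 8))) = 205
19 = 19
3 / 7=0.43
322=322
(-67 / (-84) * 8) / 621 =134 / 13041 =0.01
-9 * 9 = -81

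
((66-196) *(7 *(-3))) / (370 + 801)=2730 / 1171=2.33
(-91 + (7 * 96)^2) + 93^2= 460142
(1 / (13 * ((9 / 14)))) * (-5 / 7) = -10 / 117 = -0.09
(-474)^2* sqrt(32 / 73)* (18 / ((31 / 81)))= 1310310432* sqrt(146) / 2263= 6996262.13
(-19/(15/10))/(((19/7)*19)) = -14/57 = -0.25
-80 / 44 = -20 / 11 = -1.82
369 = 369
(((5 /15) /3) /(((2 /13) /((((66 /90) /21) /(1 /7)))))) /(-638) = -0.00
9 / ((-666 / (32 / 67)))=-16 / 2479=-0.01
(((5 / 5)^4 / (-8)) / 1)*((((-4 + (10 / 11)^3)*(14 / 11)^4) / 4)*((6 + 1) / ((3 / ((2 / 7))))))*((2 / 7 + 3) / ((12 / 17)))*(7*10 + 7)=1014833071 / 15944049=63.65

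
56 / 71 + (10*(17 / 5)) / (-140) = 2713 / 4970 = 0.55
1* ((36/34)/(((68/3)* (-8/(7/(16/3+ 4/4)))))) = -567/87856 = -0.01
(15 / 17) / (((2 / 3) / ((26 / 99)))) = 65 / 187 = 0.35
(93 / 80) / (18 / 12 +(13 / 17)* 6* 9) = 527 / 19400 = 0.03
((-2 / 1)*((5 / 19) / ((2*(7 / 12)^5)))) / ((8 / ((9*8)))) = -11197440 / 319333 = -35.07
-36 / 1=-36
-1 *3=-3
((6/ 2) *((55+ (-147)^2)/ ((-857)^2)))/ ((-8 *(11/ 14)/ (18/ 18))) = -113736/ 8078939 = -0.01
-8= -8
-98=-98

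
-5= -5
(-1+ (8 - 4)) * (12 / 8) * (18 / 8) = 81 / 8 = 10.12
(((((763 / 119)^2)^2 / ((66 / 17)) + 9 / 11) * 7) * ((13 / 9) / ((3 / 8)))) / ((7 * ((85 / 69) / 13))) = 2198852002724 / 124028685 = 17728.58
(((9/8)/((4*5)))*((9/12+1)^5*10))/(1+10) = 0.84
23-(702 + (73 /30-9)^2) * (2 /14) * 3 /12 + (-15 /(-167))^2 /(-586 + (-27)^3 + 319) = -3.61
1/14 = 0.07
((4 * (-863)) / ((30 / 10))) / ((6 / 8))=-13808 / 9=-1534.22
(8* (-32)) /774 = -0.33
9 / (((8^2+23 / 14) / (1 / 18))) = 7 / 919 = 0.01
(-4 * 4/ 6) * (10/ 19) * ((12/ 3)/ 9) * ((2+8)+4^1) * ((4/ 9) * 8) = -143360/ 4617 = -31.05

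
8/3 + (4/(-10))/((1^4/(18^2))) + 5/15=-633/5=-126.60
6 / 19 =0.32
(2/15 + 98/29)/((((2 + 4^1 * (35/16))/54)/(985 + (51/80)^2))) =373829211/21500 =17387.41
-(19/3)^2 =-40.11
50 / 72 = 25 / 36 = 0.69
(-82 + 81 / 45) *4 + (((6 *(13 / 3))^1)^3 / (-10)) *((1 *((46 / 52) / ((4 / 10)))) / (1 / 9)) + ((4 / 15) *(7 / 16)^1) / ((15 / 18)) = -1765183 / 50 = -35303.66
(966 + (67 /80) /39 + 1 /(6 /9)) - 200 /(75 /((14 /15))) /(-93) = 842231389 /870480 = 967.55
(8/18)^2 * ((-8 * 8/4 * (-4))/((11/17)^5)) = 111.45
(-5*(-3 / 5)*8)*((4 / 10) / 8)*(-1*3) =-18 / 5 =-3.60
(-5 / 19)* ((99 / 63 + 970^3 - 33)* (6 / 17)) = -191661323400 / 2261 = -84768387.17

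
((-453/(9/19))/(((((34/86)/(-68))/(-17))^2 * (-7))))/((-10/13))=-159440497736/105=-1518480930.82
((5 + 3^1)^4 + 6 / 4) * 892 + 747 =3655717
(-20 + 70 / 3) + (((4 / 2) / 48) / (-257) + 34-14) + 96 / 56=360483 / 14392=25.05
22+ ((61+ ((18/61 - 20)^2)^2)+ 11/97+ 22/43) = 8711619243333936/57751002811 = 150847.93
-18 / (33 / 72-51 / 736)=-46.27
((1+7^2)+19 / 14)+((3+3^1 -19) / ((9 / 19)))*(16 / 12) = 14.76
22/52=11/26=0.42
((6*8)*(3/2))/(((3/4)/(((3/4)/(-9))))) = -8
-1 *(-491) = 491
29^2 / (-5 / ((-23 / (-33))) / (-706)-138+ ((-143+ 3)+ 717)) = 13656158 / 7128647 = 1.92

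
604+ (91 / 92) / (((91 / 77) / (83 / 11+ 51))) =653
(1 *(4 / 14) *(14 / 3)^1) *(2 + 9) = 14.67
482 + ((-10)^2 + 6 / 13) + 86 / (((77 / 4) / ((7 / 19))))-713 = -128.89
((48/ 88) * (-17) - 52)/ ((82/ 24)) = -8088/ 451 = -17.93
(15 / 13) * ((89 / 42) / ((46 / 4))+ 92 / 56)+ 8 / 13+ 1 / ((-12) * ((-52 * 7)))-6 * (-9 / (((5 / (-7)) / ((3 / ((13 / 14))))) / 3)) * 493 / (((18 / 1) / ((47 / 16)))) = -29611586843 / 502320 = -58949.65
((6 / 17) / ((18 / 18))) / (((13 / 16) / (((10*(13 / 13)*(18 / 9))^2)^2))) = 15360000 / 221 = 69502.26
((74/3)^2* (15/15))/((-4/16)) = -21904/9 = -2433.78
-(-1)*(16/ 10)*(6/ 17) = 48/ 85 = 0.56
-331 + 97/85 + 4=-27698/85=-325.86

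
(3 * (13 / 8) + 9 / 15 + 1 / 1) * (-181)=-46879 / 40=-1171.98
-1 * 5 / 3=-5 / 3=-1.67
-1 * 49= -49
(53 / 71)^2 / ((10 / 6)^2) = 25281 / 126025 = 0.20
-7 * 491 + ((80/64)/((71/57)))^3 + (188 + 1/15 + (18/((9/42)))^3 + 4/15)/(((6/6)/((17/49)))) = 681059818151455/3367226688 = 202261.35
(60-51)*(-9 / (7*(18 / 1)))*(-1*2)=9 / 7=1.29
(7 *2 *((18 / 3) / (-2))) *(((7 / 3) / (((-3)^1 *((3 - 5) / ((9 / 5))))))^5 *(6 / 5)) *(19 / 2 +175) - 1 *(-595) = -241962329 / 250000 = -967.85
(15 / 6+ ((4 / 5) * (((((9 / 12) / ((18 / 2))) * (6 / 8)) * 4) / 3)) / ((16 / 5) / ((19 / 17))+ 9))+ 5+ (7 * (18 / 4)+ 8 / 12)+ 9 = 164561 / 3381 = 48.67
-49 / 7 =-7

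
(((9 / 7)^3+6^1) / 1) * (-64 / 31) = -178368 / 10633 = -16.77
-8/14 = -4/7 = -0.57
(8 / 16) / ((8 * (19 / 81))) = 81 / 304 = 0.27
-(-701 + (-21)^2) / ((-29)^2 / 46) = 11960 / 841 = 14.22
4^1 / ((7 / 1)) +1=11 / 7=1.57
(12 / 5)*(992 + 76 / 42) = 16696 / 7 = 2385.14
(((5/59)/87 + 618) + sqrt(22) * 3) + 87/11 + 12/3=3 * sqrt(22) + 35566612/56463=643.98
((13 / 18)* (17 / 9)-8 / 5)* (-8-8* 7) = 6112 / 405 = 15.09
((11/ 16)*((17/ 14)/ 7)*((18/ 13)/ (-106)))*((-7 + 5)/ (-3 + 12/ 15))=-765/ 540176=-0.00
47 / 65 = 0.72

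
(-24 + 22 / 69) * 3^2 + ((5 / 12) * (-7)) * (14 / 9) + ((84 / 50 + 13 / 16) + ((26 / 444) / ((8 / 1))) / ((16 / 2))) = -15820973773 / 73526400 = -215.17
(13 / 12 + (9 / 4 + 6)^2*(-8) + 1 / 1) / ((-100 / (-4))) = -6509 / 300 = -21.70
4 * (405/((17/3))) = 4860/17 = 285.88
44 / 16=11 / 4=2.75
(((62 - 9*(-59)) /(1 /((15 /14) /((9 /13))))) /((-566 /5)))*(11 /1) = -2119975 /23772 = -89.18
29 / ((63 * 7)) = 29 / 441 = 0.07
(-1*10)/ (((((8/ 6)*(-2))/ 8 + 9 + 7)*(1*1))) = -30/ 47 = -0.64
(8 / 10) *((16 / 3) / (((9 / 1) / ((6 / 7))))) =128 / 315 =0.41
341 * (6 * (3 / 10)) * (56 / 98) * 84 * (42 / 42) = 147312 / 5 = 29462.40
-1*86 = -86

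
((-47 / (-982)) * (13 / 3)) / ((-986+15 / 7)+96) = -4277 / 18309390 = -0.00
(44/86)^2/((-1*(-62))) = 242/57319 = 0.00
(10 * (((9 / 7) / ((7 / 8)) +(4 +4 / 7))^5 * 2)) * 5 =227226278297600 / 282475249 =804411.29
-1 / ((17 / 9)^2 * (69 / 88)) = -2376 / 6647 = -0.36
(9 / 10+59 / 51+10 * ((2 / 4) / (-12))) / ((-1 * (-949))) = 1673 / 967980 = 0.00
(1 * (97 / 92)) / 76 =97 / 6992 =0.01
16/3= 5.33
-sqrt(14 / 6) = -sqrt(21) / 3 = -1.53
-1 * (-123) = 123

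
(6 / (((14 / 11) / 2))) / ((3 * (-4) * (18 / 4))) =-11 / 63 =-0.17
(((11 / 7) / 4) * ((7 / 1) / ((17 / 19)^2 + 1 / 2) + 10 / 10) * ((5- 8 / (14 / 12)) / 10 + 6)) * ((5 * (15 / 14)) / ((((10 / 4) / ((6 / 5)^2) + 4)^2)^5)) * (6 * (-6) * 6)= -6780474846785792635117240320 / 15500259682507961542295650844791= -0.00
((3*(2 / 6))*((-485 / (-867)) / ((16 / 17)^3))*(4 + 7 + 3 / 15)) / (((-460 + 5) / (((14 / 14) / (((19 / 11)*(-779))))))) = 18139 / 1477731840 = 0.00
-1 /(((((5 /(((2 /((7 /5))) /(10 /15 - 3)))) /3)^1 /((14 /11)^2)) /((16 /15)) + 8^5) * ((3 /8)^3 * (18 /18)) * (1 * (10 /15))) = -32768 /37746921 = -0.00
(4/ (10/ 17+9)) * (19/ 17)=76/ 163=0.47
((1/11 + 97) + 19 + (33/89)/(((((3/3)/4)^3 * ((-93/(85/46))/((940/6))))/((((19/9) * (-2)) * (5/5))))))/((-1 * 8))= -8066017103/150773832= -53.50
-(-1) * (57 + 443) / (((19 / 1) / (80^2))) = 3200000 / 19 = 168421.05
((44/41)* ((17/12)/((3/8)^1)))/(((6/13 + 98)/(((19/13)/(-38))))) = -187/118080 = -0.00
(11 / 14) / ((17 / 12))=66 / 119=0.55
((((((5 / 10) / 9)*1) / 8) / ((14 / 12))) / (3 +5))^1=1 / 1344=0.00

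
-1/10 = -0.10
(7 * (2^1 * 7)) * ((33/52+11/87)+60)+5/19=255927383/42978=5954.85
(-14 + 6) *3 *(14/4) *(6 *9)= -4536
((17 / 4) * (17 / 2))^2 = 83521 / 64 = 1305.02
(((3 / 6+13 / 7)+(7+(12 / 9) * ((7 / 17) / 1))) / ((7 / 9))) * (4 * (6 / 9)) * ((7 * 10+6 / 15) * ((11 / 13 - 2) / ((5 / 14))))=-59752704 / 7735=-7724.98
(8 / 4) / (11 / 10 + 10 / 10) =20 / 21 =0.95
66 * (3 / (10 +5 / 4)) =88 / 5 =17.60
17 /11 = 1.55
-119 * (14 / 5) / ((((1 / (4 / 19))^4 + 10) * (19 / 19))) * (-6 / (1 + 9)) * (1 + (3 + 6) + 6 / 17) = 1892352 / 474575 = 3.99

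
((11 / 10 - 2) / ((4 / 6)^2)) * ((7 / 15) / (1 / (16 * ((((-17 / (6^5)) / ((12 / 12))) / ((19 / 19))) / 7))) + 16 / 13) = -116419 / 46800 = -2.49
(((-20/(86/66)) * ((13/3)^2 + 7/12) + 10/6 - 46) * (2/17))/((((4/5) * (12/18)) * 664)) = -0.11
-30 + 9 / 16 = -471 / 16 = -29.44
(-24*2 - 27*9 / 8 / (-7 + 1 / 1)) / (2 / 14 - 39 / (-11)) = -52899 / 4544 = -11.64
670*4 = 2680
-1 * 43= -43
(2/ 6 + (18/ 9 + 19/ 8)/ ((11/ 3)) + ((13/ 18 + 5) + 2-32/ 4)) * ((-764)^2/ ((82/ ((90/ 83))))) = 360797090/ 37433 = 9638.48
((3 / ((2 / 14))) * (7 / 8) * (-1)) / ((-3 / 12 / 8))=588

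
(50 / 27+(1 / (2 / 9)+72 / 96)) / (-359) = -767 / 38772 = -0.02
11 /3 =3.67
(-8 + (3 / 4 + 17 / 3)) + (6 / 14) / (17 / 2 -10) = -157 / 84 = -1.87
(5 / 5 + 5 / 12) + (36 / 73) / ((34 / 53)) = 32545 / 14892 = 2.19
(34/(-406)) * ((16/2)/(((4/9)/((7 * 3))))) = -31.66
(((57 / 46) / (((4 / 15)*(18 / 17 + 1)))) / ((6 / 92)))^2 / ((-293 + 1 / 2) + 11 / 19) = -17840259 / 4348456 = -4.10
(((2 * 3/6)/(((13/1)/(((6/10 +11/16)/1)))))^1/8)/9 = 103/74880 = 0.00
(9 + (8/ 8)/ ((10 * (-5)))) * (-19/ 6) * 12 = -8531/ 25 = -341.24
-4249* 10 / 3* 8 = -339920 / 3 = -113306.67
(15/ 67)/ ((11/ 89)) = 1335/ 737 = 1.81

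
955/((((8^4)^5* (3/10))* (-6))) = -4775/10376293541461622784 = -0.00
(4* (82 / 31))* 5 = 1640 / 31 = 52.90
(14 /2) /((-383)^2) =0.00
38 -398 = -360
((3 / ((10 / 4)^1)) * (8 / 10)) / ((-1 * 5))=-24 / 125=-0.19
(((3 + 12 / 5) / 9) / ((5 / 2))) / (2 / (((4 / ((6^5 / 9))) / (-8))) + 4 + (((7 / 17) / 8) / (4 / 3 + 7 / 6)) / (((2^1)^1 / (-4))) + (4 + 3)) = -68 / 976095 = -0.00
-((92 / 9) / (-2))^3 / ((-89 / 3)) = -97336 / 21627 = -4.50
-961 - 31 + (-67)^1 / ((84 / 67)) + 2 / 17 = -1492721 / 1428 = -1045.32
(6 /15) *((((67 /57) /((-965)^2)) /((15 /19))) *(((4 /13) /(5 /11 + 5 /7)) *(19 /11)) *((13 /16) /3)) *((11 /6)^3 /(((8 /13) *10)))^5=13820809553695158528386873 /174320954539399415070720000000000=0.00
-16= -16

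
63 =63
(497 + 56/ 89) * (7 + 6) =575757/ 89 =6469.18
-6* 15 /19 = -90 /19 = -4.74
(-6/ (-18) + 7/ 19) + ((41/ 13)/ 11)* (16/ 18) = 23392/ 24453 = 0.96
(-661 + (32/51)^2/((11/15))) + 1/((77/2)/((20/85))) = -44091451/66759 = -660.46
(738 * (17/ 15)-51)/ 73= 3927/ 365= 10.76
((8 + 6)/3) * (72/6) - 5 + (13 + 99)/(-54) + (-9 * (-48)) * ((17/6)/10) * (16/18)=21293/135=157.73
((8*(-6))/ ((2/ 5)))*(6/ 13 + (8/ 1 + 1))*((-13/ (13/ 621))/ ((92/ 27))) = 2690010/ 13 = 206923.85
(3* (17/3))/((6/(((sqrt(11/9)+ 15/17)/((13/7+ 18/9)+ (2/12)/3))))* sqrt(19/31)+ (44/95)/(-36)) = 3154095* (45+ 17* sqrt(11))/(-40579* sqrt(11) - 107415+ 7165755* sqrt(589)) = 1.84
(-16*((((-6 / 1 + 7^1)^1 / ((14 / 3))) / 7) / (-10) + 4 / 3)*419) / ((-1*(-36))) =-1638709 / 6615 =-247.73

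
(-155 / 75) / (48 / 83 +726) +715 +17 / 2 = 327234146 / 452295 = 723.50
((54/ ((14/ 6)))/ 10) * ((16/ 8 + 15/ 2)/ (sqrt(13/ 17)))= 1539 * sqrt(221)/ 910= 25.14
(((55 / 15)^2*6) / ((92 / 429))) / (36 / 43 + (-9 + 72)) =744029 / 126270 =5.89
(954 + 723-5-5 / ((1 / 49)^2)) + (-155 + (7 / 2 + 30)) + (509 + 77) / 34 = -10437.26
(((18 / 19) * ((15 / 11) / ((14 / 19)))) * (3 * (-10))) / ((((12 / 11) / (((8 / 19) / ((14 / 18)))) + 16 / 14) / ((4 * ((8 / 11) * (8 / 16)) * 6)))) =-2332800 / 16049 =-145.35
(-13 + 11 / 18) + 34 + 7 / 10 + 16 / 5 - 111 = -3847 / 45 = -85.49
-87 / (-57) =29 / 19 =1.53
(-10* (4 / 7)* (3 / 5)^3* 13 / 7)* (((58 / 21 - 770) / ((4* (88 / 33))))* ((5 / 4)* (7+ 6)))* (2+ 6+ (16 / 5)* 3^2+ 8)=147038112 / 1225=120031.11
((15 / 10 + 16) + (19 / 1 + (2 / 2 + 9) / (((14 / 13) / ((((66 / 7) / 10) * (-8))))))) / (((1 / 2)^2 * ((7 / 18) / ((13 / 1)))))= -1538316 / 343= -4484.89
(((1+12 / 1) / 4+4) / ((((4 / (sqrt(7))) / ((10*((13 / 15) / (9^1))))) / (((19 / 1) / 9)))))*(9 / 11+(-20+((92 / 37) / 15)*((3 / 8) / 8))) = -4471911041*sqrt(7) / 63296640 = -186.92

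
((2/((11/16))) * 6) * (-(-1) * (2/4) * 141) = 13536/11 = 1230.55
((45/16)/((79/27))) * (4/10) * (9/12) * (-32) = -729/79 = -9.23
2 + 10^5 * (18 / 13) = 1800026 / 13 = 138463.54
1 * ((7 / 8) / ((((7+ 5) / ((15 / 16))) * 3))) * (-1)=-35 / 1536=-0.02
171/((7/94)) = 16074/7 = 2296.29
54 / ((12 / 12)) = 54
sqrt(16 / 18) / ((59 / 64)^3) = 524288 *sqrt(2) / 616137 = 1.20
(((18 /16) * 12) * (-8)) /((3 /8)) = -288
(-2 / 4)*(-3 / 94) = 3 / 188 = 0.02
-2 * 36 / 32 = -9 / 4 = -2.25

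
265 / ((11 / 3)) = 795 / 11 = 72.27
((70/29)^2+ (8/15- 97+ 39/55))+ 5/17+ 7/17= -42096584/471801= -89.23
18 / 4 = 9 / 2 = 4.50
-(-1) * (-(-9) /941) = 9 /941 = 0.01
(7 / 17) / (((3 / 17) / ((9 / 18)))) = 7 / 6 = 1.17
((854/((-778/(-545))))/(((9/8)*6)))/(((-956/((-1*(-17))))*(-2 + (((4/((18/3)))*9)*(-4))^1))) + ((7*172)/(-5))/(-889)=13737848849/41443682670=0.33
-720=-720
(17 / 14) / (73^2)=17 / 74606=0.00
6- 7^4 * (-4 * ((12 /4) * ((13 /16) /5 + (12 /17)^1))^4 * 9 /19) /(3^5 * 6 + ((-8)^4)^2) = 1639310204299258492809 /272650864557322240000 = 6.01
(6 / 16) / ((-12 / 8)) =-1 / 4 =-0.25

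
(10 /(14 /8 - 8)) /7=-8 /35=-0.23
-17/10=-1.70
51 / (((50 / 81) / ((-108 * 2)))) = -17845.92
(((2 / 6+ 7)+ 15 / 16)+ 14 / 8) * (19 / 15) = 9139 / 720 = 12.69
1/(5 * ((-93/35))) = -0.08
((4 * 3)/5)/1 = 12/5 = 2.40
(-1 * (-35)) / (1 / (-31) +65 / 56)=60760 / 1959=31.02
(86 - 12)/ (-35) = -74/ 35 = -2.11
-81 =-81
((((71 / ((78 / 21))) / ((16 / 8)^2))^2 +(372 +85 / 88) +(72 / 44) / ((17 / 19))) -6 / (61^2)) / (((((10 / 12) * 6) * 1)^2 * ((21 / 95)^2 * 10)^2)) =389997745551883787 / 5854706458368768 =66.61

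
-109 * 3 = -327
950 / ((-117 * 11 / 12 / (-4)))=15200 / 429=35.43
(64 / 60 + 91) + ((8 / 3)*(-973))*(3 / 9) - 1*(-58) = -32167 / 45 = -714.82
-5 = -5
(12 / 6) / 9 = 2 / 9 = 0.22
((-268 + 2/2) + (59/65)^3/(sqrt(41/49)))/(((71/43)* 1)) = -11481/71 + 61819079* sqrt(41)/799433375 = -161.21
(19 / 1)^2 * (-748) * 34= -9180952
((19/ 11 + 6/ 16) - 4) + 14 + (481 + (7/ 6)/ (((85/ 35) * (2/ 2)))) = 2215199/ 4488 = 493.58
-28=-28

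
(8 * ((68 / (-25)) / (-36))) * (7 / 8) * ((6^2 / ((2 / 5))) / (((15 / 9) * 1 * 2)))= 357 / 25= 14.28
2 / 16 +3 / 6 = 5 / 8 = 0.62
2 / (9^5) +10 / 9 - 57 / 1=-3300181 / 59049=-55.89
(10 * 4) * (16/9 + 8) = 3520/9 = 391.11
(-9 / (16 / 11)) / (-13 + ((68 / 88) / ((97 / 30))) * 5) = 105633 / 201536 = 0.52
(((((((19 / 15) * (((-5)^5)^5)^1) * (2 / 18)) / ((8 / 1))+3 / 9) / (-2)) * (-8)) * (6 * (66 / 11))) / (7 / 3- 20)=2264976501464843606 / 53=42735405688015917.09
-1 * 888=-888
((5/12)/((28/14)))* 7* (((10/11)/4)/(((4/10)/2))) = 875/528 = 1.66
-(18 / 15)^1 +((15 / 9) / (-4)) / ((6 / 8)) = -79 / 45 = -1.76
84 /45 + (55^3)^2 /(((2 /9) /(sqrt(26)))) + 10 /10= 43 /15 + 249125765625 * sqrt(26) /2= 635148570133.18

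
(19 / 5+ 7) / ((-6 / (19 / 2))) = -171 / 10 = -17.10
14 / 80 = 7 / 40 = 0.18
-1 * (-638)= 638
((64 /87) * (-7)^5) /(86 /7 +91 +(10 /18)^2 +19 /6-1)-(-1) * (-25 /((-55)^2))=-4472860571 /38258627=-116.91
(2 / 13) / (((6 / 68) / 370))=25160 / 39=645.13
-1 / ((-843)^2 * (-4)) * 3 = 1 / 947532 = 0.00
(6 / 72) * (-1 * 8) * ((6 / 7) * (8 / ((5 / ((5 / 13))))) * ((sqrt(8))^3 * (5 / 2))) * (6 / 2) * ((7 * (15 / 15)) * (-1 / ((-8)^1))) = -480 * sqrt(2) / 13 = -52.22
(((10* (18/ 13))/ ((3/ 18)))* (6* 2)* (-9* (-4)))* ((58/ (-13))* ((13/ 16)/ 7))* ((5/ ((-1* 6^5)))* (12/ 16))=6525/ 728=8.96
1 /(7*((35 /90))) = 18 /49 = 0.37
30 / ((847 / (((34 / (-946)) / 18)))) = -85 / 1201893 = -0.00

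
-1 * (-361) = 361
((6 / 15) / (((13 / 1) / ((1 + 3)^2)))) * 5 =32 / 13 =2.46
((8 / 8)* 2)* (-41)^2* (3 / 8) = 5043 / 4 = 1260.75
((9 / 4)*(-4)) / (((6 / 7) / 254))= -2667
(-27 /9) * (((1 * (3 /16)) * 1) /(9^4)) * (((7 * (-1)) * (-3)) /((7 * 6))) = -1 /23328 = -0.00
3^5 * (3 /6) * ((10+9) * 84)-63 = 193851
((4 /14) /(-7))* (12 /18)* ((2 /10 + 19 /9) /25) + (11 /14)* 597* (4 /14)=22163209 /165375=134.02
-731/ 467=-1.57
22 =22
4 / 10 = 0.40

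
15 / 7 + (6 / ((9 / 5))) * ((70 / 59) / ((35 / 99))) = 5505 / 413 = 13.33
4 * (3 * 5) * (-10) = -600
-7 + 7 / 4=-21 / 4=-5.25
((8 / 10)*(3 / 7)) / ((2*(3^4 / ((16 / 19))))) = 32 / 17955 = 0.00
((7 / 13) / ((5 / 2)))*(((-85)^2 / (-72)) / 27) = -10115 / 12636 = -0.80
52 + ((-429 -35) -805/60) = -5105/12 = -425.42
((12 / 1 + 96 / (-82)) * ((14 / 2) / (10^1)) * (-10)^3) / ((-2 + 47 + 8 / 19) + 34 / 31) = -61020400 / 374453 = -162.96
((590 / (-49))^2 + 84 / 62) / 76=5445971 / 2828378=1.93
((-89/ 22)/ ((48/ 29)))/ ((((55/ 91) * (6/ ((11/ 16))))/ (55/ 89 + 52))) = -24.38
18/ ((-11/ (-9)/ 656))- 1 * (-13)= 106415/ 11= 9674.09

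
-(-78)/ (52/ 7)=21/ 2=10.50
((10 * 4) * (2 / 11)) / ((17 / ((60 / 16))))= 300 / 187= 1.60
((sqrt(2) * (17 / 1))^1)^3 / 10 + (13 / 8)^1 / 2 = 13 / 16 + 4913 * sqrt(2) / 5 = 1390.42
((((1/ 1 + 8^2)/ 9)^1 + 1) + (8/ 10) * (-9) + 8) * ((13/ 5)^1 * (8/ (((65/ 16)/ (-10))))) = -103936/ 225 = -461.94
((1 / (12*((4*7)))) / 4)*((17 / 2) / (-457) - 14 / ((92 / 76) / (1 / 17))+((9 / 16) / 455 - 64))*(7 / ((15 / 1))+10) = -13213340631629 / 26224961817600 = -0.50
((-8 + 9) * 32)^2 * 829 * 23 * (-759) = -14819177472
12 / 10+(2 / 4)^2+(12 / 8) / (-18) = 41 / 30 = 1.37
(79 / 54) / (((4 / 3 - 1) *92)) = 79 / 1656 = 0.05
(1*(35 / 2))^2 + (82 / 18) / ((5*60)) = 206729 / 675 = 306.27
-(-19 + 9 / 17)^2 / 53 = -98596 / 15317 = -6.44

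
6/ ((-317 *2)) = -3/ 317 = -0.01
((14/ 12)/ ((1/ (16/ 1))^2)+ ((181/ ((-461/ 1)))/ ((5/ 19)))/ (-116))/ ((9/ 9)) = 239582797/ 802140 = 298.68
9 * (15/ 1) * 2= 270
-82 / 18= -41 / 9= -4.56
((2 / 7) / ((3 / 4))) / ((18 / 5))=20 / 189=0.11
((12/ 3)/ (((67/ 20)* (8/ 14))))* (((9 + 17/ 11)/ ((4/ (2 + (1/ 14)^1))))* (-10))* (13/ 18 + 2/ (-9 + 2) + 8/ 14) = -115.02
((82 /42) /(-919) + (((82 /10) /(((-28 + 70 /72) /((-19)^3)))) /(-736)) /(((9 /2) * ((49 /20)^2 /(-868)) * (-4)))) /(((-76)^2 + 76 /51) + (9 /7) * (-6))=-8172645362807 /2075770950677690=-0.00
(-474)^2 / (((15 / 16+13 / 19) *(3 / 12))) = 273206016 / 493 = 554170.42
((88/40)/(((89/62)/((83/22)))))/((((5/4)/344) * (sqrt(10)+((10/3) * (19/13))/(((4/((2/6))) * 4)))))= -758594304/46923025+37370750976 * sqrt(10)/234615125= 487.54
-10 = -10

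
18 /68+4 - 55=-1725 /34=-50.74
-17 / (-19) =17 / 19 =0.89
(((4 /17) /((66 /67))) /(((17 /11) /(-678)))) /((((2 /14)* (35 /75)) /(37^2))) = -621881940 /289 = -2151840.62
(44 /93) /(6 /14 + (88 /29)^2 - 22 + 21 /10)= -2590280 /56190879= -0.05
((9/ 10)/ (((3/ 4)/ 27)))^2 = 26244/ 25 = 1049.76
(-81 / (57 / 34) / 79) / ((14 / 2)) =-918 / 10507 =-0.09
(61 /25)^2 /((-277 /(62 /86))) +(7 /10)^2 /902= -401595433 /26859305000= -0.01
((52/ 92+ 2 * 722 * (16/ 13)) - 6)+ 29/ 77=40800730/ 23023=1772.17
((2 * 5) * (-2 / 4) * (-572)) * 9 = 25740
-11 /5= -2.20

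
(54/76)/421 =27/15998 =0.00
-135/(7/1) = -135/7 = -19.29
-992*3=-2976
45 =45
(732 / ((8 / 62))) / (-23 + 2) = -1891 / 7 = -270.14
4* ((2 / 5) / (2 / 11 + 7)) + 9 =3643 / 395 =9.22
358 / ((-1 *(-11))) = 358 / 11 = 32.55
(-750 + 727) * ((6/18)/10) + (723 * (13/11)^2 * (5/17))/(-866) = -14824844/13360215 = -1.11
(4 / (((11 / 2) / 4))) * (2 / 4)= 16 / 11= 1.45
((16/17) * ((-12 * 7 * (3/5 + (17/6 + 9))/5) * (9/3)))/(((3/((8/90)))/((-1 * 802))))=268034816/19125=14014.89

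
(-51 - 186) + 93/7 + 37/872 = -1365293/6104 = -223.67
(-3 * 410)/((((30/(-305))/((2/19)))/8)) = 200080/19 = 10530.53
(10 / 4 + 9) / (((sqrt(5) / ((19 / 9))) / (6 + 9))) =162.86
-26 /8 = -13 /4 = -3.25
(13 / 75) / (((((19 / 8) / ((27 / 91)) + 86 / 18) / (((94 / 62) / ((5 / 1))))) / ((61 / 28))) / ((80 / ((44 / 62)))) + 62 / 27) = 596336 / 8490725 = 0.07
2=2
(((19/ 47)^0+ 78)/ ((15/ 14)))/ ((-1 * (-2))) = 553/ 15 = 36.87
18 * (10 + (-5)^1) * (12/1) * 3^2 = 9720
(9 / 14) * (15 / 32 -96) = -27513 / 448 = -61.41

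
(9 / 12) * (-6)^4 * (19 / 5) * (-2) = -36936 / 5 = -7387.20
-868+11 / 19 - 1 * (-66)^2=-99245 / 19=-5223.42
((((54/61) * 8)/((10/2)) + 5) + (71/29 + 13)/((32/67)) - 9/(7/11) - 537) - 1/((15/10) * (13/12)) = -412908737/804895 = -513.00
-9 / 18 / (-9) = 1 / 18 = 0.06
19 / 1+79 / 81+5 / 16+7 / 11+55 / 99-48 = -378073 / 14256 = -26.52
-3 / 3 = -1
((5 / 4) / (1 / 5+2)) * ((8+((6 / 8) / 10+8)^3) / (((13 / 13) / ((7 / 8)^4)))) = 82138851067 / 461373440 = 178.03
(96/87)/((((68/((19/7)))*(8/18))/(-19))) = -1.88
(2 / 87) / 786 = 1 / 34191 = 0.00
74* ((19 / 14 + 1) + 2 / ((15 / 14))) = 32819 / 105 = 312.56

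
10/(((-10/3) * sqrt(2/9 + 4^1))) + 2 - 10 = -8 - 9 * sqrt(38)/38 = -9.46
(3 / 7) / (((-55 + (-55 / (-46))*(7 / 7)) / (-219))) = 3358 / 1925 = 1.74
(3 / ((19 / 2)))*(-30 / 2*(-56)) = 5040 / 19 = 265.26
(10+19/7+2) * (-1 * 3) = -309/7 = -44.14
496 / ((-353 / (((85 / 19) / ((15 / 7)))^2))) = -7023856 / 1146897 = -6.12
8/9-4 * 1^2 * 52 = -1864/9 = -207.11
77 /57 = 1.35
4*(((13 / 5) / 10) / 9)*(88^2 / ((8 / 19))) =478192 / 225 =2125.30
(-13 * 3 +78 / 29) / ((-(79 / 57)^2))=3421197 / 180989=18.90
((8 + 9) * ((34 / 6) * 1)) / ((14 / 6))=289 / 7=41.29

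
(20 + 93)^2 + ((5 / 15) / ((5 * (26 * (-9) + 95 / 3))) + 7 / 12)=465068213 / 36420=12769.58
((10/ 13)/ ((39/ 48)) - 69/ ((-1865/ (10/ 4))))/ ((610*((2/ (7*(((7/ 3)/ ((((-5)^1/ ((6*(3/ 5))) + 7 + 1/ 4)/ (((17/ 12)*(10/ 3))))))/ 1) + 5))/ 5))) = 1506086395/ 19472381448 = 0.08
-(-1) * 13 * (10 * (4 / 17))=520 / 17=30.59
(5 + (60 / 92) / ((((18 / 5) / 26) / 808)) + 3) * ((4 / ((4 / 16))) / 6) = 2105216 / 207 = 10170.13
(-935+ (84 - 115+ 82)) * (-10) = 8840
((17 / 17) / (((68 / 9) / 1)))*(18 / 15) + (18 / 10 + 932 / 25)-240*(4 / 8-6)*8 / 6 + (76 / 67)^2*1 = 6870175217 / 3815650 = 1800.53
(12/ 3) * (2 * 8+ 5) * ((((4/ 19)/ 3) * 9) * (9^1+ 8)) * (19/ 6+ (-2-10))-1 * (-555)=-7411.74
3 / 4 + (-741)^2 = 2196327 / 4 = 549081.75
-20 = -20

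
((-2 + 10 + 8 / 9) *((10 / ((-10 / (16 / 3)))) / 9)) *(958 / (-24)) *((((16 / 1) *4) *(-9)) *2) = -19619840 / 81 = -242220.25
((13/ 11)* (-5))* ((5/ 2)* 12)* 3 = -5850/ 11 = -531.82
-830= -830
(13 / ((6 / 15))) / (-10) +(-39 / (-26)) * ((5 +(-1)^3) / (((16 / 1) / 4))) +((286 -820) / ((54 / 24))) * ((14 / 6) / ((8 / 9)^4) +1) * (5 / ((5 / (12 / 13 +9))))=-74274583 / 6656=-11159.04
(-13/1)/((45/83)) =-1079/45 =-23.98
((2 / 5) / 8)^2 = 1 / 400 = 0.00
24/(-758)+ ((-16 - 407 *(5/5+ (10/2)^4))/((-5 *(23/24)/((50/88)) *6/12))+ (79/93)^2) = 50113799463883/829326663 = 60427.09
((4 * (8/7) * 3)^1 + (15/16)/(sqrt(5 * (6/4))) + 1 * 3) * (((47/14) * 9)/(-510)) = -16497/16660 - 141 * sqrt(30)/38080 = -1.01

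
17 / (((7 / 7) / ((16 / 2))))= 136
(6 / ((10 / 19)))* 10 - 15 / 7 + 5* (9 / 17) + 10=14816 / 119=124.50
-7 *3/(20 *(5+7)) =-7/80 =-0.09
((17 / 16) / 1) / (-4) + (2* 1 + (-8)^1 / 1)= -401 / 64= -6.27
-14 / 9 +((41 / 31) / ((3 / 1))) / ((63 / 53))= -6941 / 5859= -1.18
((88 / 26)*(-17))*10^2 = -74800 / 13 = -5753.85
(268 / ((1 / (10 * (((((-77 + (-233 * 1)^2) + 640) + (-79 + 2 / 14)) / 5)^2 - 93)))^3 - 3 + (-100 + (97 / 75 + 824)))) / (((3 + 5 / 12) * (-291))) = -681111132854920113274701779447793129600 / 1825124062853476923639468717099344533719181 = -0.00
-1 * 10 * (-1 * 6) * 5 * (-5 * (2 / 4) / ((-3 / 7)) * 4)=7000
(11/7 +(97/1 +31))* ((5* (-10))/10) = -4535/7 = -647.86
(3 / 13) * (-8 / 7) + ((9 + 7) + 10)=2342 / 91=25.74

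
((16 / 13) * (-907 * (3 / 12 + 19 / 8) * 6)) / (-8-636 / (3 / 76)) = 1.09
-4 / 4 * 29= -29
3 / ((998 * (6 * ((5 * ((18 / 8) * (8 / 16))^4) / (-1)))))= -1024 / 16369695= -0.00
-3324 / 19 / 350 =-1662 / 3325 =-0.50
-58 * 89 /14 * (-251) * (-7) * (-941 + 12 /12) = 608961140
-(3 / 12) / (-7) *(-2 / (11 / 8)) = -4 / 77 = -0.05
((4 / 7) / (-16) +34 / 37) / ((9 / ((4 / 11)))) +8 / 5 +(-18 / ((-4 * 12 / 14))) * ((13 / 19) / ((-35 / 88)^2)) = 98830979 / 4059825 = 24.34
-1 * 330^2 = -108900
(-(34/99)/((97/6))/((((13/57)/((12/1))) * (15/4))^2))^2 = 355430481002496/20322740205625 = 17.49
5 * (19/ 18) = 95/ 18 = 5.28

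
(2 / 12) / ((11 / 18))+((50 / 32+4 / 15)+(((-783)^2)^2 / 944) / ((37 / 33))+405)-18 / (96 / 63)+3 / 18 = 2046658652920577 / 5763120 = 355130320.54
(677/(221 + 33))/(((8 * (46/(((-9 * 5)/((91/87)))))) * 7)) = -2650455/59541664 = -0.04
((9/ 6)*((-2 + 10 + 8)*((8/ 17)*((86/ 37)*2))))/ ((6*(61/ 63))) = 346752/ 38369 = 9.04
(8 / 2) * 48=192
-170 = -170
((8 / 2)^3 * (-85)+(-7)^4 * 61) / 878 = 141021 / 878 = 160.62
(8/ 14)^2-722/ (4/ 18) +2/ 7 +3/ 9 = -477464/ 147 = -3248.05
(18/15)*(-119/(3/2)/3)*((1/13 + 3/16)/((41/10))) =-6545/3198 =-2.05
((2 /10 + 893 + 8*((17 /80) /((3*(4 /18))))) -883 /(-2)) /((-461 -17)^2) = 5349 /913936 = 0.01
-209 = -209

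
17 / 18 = 0.94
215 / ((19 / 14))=3010 / 19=158.42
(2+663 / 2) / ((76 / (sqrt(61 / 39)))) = 667 * sqrt(2379) / 5928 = 5.49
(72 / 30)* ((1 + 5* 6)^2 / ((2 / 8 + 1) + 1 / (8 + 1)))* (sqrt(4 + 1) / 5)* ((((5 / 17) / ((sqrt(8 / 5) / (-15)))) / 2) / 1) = -778410* sqrt(2) / 833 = -1321.53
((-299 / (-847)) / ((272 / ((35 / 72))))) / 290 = 299 / 137440512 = 0.00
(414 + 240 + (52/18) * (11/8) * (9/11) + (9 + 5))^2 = 7209225/16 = 450576.56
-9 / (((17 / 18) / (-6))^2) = -363.24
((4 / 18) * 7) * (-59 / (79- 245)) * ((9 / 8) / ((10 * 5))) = 413 / 33200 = 0.01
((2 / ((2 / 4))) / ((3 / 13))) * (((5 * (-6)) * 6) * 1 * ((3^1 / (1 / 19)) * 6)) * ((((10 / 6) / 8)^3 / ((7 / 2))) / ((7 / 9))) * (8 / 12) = -463125 / 196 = -2362.88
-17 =-17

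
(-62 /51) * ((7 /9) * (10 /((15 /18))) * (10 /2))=-56.73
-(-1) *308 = 308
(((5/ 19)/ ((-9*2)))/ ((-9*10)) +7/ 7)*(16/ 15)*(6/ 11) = 49256/ 84645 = 0.58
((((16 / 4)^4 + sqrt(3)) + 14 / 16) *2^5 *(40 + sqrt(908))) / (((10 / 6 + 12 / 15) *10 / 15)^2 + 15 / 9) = 132783.98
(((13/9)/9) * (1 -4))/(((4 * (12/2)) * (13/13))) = -0.02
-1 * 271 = -271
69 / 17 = 4.06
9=9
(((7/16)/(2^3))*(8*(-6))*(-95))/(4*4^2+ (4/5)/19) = 63175/16224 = 3.89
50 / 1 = 50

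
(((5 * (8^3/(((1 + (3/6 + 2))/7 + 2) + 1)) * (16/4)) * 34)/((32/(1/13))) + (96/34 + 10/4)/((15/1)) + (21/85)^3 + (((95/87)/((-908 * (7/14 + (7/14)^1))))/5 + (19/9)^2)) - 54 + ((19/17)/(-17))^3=189.95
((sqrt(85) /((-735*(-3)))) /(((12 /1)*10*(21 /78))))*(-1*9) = -0.00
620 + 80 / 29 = 18060 / 29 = 622.76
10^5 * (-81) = -8100000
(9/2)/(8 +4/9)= 81/152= 0.53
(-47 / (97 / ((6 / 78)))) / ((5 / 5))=-47 / 1261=-0.04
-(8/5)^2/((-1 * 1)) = 2.56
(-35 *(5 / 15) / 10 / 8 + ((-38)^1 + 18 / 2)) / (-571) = 1399 / 27408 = 0.05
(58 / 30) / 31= 0.06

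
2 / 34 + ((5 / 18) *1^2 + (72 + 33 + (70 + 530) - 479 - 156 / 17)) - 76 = 43195 / 306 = 141.16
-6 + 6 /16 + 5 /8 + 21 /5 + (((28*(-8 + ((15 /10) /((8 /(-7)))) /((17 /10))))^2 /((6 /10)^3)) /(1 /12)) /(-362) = -43590766873 /4707810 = -9259.25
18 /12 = 3 /2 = 1.50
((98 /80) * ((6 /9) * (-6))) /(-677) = 49 /6770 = 0.01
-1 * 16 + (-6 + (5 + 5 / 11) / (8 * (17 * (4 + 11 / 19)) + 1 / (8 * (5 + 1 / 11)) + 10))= -86861134 / 3949781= -21.99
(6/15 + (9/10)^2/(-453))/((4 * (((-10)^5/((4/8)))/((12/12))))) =-6013/12080000000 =-0.00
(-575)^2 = 330625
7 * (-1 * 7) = -49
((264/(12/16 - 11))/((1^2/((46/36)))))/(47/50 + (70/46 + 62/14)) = -32586400/6822441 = -4.78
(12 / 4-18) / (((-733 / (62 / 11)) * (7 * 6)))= 155 / 56441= 0.00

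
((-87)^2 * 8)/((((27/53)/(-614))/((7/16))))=-95787377/3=-31929125.67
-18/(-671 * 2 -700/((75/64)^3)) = 0.01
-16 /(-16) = 1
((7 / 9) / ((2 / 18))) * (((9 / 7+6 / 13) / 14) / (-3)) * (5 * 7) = -265 / 26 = -10.19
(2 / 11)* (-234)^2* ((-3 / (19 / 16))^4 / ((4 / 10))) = 1453338132480 / 1433531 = 1013817.02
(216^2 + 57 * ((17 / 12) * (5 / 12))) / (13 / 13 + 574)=2241103 / 27600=81.20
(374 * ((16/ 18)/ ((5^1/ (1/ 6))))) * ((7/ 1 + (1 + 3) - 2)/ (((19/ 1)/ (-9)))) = -4488/ 95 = -47.24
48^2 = 2304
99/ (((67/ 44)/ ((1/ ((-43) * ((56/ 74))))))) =-40293/ 20167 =-2.00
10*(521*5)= 26050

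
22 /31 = 0.71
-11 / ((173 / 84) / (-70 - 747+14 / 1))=741972 / 173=4288.86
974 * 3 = 2922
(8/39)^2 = 64/1521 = 0.04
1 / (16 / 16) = 1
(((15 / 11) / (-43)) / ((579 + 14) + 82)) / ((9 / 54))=-0.00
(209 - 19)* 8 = 1520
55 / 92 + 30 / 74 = 3415 / 3404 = 1.00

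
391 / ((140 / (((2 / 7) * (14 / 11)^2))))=782 / 605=1.29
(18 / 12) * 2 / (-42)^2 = 1 / 588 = 0.00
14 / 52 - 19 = -487 / 26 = -18.73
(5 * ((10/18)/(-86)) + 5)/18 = 3845/13932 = 0.28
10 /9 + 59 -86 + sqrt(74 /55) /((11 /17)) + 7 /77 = -2554 /99 + 17*sqrt(4070) /605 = -24.01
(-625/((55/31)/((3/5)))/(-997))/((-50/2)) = -93/10967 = -0.01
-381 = -381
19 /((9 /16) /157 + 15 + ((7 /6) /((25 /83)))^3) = 0.26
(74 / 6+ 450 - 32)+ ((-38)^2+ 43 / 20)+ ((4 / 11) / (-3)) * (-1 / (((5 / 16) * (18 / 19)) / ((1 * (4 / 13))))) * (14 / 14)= 144911771 / 77220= 1876.61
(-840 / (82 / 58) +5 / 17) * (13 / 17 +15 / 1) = -9361.91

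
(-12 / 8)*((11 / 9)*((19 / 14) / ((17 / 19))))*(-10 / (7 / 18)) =59565 / 833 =71.51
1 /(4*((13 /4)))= 1 /13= 0.08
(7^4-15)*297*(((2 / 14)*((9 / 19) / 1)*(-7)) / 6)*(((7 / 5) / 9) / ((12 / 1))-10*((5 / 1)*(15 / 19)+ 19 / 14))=149947426761 / 50540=2966905.95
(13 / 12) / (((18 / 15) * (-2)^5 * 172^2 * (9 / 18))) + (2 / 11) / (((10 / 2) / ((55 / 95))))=68155361 / 3237672960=0.02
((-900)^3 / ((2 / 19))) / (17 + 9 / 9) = -384750000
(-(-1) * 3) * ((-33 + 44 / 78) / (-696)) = 1265 / 9048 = 0.14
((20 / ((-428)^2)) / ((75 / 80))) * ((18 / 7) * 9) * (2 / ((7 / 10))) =4320 / 561001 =0.01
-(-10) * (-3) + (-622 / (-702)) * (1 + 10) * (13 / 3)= 12.23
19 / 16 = 1.19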